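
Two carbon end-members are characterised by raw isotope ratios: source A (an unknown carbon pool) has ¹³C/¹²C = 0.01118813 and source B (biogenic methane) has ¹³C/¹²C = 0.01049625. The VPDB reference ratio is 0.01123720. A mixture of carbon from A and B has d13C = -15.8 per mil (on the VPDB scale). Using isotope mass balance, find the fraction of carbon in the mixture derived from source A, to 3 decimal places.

δ_A = (0.01118813/0.01123720 − 1)×1000 = (0.995633 − 1)×1000 = -4.367 per mil
δ_B = (0.01049625/0.01123720 − 1)×1000 = (0.934063 − 1)×1000 = -65.937 per mil
f_A = (δ_mix − δ_B)/(δ_A − δ_B) = (-15.8 − (-65.937))/(-4.367 − (-65.937))
f_A = 50.137 / 61.570 = 0.8143

0.814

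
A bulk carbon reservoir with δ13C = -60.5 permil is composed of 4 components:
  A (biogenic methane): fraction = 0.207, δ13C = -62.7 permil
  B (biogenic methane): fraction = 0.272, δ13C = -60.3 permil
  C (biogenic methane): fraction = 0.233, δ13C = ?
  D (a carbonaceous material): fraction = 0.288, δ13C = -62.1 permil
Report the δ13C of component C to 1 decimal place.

-56.8 permil

Isotope mass balance: δ_bulk = Σ fᵢ·δᵢ.
-60.5 = 0.207×(-62.7) + 0.272×(-60.3) + 0.233×δ_C + 0.288×(-62.1)
0.233·δ_C = -60.5 − (-47.265) = -13.235
δ_C = -13.235 / 0.233 = -56.80 permil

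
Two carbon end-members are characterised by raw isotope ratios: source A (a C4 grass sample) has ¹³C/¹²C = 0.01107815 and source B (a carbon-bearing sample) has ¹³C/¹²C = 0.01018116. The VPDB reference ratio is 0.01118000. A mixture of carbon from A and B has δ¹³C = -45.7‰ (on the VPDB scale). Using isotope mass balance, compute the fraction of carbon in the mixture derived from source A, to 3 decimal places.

δ_A = (0.01107815/0.01118000 − 1)×1000 = (0.990890 − 1)×1000 = -9.110‰
δ_B = (0.01018116/0.01118000 − 1)×1000 = (0.910658 − 1)×1000 = -89.342‰
f_A = (δ_mix − δ_B)/(δ_A − δ_B) = (-45.7 − (-89.342))/(-9.110 − (-89.342))
f_A = 43.642 / 80.232 = 0.5439

0.544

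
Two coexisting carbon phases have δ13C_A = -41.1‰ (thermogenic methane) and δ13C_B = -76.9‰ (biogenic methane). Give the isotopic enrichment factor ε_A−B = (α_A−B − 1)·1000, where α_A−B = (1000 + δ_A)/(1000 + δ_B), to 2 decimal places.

38.78‰

α_A−B = (1000 + -41.1) / (1000 + -76.9) = 958.9 / 923.1 = 1.038782
ε_A−B = (1.038782 − 1) × 1000 = 38.782‰
(The approximation ε ≈ δ_A − δ_B would give 35.8‰.)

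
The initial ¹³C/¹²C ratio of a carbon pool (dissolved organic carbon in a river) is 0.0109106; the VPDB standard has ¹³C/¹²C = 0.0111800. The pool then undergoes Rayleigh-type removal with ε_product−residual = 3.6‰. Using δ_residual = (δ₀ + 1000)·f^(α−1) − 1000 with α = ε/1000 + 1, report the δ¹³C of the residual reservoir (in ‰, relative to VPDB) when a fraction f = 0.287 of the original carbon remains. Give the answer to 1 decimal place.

-28.5‰

δ₀ = (0.0109106/0.0111800 − 1)×1000 = (0.975903 − 1)×1000 = -24.097‰
α − 1 = ε/1000 = 0.0036
f^(α−1) = 0.287^(0.0036) = 0.995516
δ_res = (-24.097 + 1000) × 0.995516 − 1000 = 971.528 − 1000 = -28.47‰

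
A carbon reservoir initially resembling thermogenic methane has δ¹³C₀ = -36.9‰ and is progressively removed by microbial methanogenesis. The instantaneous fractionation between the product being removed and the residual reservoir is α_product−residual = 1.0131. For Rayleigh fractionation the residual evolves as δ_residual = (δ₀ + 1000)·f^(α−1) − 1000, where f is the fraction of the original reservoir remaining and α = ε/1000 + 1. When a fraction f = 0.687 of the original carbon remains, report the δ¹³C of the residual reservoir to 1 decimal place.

Rayleigh residual: δ_res = (δ₀ + 1000)·f^(α−1) − 1000
α − 1 = 0.01310
f^(α−1) = 0.687^(0.01310) = 0.995094
δ_res = (-36.9 + 1000) × 0.995094 − 1000 = 958.375 − 1000 = -41.62‰

-41.6‰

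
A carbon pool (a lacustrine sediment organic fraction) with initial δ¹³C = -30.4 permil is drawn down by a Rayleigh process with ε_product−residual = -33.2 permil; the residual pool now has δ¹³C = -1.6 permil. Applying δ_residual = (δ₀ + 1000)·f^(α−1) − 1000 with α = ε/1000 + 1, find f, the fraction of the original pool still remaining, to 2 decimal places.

α − 1 = ε/1000 = -0.0332
(δ_res + 1000)/(δ₀ + 1000) = (-1.6 + 1000)/(-30.4 + 1000) = 998.4/969.6 = 1.029703
f = 1.029703^(1/-0.0332) = exp(ln(1.029703)/-0.0332) = exp(0.02927/-0.0332)
f = exp(-0.8816) = 0.4141

0.41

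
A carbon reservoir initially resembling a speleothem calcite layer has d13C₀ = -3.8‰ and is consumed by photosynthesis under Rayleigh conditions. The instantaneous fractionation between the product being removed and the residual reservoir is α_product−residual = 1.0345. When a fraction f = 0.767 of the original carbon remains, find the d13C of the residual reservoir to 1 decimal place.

Rayleigh residual: δ_res = (δ₀ + 1000)·f^(α−1) − 1000
α − 1 = 0.03450
f^(α−1) = 0.767^(0.03450) = 0.990890
δ_res = (-3.8 + 1000) × 0.990890 − 1000 = 987.125 − 1000 = -12.88‰

-12.9‰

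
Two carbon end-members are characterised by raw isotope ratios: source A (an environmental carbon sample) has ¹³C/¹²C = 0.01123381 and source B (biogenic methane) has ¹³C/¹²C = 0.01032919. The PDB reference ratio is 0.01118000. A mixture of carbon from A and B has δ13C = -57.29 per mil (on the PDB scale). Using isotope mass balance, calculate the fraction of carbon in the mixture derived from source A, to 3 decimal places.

δ_A = (0.01123381/0.01118000 − 1)×1000 = (1.004813 − 1)×1000 = 4.813 per mil
δ_B = (0.01032919/0.01118000 − 1)×1000 = (0.923899 − 1)×1000 = -76.101 per mil
f_A = (δ_mix − δ_B)/(δ_A − δ_B) = (-57.29 − (-76.101))/(4.813 − (-76.101))
f_A = 18.811 / 80.914 = 0.2325

0.232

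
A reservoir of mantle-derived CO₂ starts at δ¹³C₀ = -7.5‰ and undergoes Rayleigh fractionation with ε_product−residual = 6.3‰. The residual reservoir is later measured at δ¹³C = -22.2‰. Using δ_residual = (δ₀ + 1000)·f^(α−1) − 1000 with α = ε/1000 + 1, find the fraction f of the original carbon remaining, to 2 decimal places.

0.09

α − 1 = ε/1000 = 0.0063
(δ_res + 1000)/(δ₀ + 1000) = (-22.2 + 1000)/(-7.5 + 1000) = 977.8/992.5 = 0.985189
f = 0.985189^(1/0.0063) = exp(ln(0.985189)/0.0063) = exp(-0.01492/0.0063)
f = exp(-2.3685) = 0.0936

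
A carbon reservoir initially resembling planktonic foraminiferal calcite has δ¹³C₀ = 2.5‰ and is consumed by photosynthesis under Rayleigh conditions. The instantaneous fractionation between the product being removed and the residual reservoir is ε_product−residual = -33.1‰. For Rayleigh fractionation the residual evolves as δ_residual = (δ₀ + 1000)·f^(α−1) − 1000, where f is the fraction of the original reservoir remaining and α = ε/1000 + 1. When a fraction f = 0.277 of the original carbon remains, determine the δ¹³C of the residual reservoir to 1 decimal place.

Rayleigh residual: δ_res = (δ₀ + 1000)·f^(α−1) − 1000
α = ε/1000 + 1 = 0.96690, so α − 1 = -0.03310
f^(α−1) = 0.277^(-0.03310) = 1.043407
δ_res = (2.5 + 1000) × 1.043407 − 1000 = 1046.016 − 1000 = 46.02‰

46.0‰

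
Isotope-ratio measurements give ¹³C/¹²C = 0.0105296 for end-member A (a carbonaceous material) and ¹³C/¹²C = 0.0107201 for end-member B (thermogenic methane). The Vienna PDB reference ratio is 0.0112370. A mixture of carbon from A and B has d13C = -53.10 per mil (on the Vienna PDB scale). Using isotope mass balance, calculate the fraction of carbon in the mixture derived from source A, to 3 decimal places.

δ_A = (0.0105296/0.0112370 − 1)×1000 = (0.937047 − 1)×1000 = -62.953 per mil
δ_B = (0.0107201/0.0112370 − 1)×1000 = (0.954000 − 1)×1000 = -46.000 per mil
f_A = (δ_mix − δ_B)/(δ_A − δ_B) = (-53.10 − (-46.000))/(-62.953 − (-46.000))
f_A = -7.100 / -16.953 = 0.4188

0.419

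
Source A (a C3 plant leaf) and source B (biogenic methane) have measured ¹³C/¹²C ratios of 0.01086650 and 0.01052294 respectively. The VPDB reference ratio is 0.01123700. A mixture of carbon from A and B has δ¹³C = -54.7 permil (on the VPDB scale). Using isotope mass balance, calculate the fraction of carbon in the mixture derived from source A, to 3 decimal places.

0.289

δ_A = (0.01086650/0.01123700 − 1)×1000 = (0.967029 − 1)×1000 = -32.971 permil
δ_B = (0.01052294/0.01123700 − 1)×1000 = (0.936455 − 1)×1000 = -63.545 permil
f_A = (δ_mix − δ_B)/(δ_A − δ_B) = (-54.7 − (-63.545))/(-32.971 − (-63.545))
f_A = 8.845 / 30.574 = 0.2893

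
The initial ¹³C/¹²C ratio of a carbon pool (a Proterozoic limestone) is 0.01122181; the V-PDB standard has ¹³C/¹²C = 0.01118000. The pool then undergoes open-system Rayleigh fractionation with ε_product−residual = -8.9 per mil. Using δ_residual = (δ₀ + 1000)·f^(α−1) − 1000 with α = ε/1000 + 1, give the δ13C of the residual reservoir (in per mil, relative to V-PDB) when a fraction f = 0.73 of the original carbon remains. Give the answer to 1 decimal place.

6.6 per mil

δ₀ = (0.01122181/0.01118000 − 1)×1000 = (1.003740 − 1)×1000 = 3.740 per mil
α − 1 = ε/1000 = -0.0089
f^(α−1) = 0.73^(-0.0089) = 1.002805
δ_res = (3.740 + 1000) × 1.002805 − 1000 = 1006.555 − 1000 = 6.56 per mil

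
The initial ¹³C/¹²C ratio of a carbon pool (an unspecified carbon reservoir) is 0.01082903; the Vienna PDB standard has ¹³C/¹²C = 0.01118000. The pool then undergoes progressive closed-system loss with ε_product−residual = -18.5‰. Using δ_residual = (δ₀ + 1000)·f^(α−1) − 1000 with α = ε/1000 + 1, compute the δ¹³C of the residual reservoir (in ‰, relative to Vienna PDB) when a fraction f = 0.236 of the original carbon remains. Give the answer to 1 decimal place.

-5.2‰

δ₀ = (0.01082903/0.01118000 − 1)×1000 = (0.968607 − 1)×1000 = -31.393‰
α − 1 = ε/1000 = -0.0185
f^(α−1) = 0.236^(-0.0185) = 1.027073
δ_res = (-31.393 + 1000) × 1.027073 − 1000 = 994.830 − 1000 = -5.17‰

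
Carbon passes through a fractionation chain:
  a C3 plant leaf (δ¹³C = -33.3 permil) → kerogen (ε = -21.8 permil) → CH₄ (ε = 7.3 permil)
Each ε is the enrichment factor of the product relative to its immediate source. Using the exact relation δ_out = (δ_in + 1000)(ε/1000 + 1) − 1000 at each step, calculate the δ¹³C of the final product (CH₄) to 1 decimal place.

-47.5 permil

step 1: δ = (-33.30 + 1000)·(-21.8/1000 + 1) − 1000 = -54.37 permil
step 2: δ = (-54.37 + 1000)·(7.3/1000 + 1) − 1000 = -47.47 permil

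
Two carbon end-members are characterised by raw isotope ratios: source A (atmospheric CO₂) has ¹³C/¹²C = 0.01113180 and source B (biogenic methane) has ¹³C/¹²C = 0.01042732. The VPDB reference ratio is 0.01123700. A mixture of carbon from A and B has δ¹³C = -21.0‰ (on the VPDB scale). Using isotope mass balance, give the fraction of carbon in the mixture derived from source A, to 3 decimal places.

δ_A = (0.01113180/0.01123700 − 1)×1000 = (0.990638 − 1)×1000 = -9.362‰
δ_B = (0.01042732/0.01123700 − 1)×1000 = (0.927945 − 1)×1000 = -72.055‰
f_A = (δ_mix − δ_B)/(δ_A − δ_B) = (-21.0 − (-72.055))/(-9.362 − (-72.055))
f_A = 51.055 / 62.693 = 0.8144

0.814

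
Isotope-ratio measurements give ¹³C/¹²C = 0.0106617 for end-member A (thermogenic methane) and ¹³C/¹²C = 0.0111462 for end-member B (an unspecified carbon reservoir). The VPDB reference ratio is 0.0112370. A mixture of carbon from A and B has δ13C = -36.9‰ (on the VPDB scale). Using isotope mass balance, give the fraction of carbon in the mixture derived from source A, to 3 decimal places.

δ_A = (0.0106617/0.0112370 − 1)×1000 = (0.948803 − 1)×1000 = -51.197‰
δ_B = (0.0111462/0.0112370 − 1)×1000 = (0.991920 − 1)×1000 = -8.080‰
f_A = (δ_mix − δ_B)/(δ_A − δ_B) = (-36.9 − (-8.080))/(-51.197 − (-8.080))
f_A = -28.820 / -43.116 = 0.6684

0.668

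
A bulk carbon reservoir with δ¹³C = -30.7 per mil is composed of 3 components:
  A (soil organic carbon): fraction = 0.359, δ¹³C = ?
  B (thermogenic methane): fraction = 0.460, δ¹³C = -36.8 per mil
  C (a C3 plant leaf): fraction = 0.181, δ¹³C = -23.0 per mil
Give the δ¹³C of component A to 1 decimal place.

-26.8 per mil

Isotope mass balance: δ_bulk = Σ fᵢ·δᵢ.
-30.7 = 0.359×δ_A + 0.460×(-36.8) + 0.181×(-23.0)
0.359·δ_A = -30.7 − (-21.091) = -9.609
δ_A = -9.609 / 0.359 = -26.77 per mil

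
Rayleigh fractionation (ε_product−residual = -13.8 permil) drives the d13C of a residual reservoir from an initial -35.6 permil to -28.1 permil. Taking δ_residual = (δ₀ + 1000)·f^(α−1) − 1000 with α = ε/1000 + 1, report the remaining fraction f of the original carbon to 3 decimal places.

α − 1 = ε/1000 = -0.0138
(δ_res + 1000)/(δ₀ + 1000) = (-28.1 + 1000)/(-35.6 + 1000) = 971.9/964.4 = 1.007777
f = 1.007777^(1/-0.0138) = exp(ln(1.007777)/-0.0138) = exp(0.00775/-0.0138)
f = exp(-0.5614) = 0.5704

0.570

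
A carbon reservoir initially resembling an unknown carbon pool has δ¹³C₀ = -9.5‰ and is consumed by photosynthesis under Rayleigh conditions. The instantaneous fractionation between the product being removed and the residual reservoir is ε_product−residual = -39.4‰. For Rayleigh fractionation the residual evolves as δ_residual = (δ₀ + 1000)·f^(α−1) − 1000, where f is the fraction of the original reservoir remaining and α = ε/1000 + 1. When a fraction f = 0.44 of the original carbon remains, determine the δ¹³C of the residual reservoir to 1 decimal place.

Rayleigh residual: δ_res = (δ₀ + 1000)·f^(α−1) − 1000
α = ε/1000 + 1 = 0.96060, so α − 1 = -0.03940
f^(α−1) = 0.44^(-0.03940) = 1.032875
δ_res = (-9.5 + 1000) × 1.032875 − 1000 = 1023.063 − 1000 = 23.06‰

23.1‰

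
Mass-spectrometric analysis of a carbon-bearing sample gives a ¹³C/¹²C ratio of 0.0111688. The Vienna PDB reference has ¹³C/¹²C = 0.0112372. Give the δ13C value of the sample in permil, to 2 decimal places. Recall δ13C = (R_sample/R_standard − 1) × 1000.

δ13C = (R_sample / R_standard − 1) × 1000
R_sample / R_standard = 0.0111688 / 0.0112372 = 0.993913
δ13C = (0.993913 − 1) × 1000 = -6.087 permil

-6.09 permil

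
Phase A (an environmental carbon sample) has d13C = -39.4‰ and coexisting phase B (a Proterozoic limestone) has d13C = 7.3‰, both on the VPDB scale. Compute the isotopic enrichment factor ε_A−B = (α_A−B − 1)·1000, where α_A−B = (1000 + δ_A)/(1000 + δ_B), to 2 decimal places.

-46.36‰

α_A−B = (1000 + -39.4) / (1000 + 7.3) = 960.6 / 1007.3 = 0.953638
ε_A−B = (0.953638 − 1) × 1000 = -46.362‰
(The approximation ε ≈ δ_A − δ_B would give -46.7‰.)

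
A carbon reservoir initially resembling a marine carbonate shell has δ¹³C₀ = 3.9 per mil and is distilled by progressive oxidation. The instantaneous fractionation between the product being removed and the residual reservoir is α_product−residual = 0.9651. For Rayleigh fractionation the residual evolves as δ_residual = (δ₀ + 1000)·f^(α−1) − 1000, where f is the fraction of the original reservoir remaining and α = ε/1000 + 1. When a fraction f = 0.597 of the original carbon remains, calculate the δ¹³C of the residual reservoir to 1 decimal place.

22.1 per mil

Rayleigh residual: δ_res = (δ₀ + 1000)·f^(α−1) − 1000
α − 1 = -0.03490
f^(α−1) = 0.597^(-0.03490) = 1.018166
δ_res = (3.9 + 1000) × 1.018166 − 1000 = 1022.137 − 1000 = 22.14 per mil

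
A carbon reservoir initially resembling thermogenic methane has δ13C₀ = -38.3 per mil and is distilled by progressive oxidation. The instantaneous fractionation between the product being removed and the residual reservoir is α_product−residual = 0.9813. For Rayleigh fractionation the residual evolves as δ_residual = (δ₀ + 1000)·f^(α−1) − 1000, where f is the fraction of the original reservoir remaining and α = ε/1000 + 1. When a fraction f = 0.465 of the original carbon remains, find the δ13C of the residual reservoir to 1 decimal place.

Rayleigh residual: δ_res = (δ₀ + 1000)·f^(α−1) − 1000
α − 1 = -0.01870
f^(α−1) = 0.465^(-0.01870) = 1.014422
δ_res = (-38.3 + 1000) × 1.014422 − 1000 = 975.570 − 1000 = -24.43 per mil

-24.4 per mil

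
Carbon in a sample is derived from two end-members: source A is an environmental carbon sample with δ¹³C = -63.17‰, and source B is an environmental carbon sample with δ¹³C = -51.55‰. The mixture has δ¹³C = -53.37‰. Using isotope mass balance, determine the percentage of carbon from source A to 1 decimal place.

δ_mix = f_A·δ_A + (1 − f_A)·δ_B  ⇒  f_A = (δ_mix − δ_B)/(δ_A − δ_B)
f_A = (-53.37 − (-51.55)) / (-63.17 − (-51.55))
f_A = -1.82 / -11.62 = 0.1566

15.7%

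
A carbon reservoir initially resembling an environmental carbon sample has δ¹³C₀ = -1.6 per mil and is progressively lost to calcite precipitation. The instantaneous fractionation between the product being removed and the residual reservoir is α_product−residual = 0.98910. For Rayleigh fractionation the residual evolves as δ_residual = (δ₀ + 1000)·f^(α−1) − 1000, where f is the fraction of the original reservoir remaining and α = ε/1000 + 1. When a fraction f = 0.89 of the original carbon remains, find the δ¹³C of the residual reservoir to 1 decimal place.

-0.3 per mil

Rayleigh residual: δ_res = (δ₀ + 1000)·f^(α−1) − 1000
α − 1 = -0.01090
f^(α−1) = 0.89^(-0.01090) = 1.001271
δ_res = (-1.6 + 1000) × 1.001271 − 1000 = 999.669 − 1000 = -0.33 per mil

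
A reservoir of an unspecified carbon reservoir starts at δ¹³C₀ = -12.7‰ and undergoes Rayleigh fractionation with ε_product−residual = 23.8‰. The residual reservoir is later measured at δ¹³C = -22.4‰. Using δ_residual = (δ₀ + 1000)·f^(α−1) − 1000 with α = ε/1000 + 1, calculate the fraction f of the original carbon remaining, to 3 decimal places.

α − 1 = ε/1000 = 0.0238
(δ_res + 1000)/(δ₀ + 1000) = (-22.4 + 1000)/(-12.7 + 1000) = 977.6/987.3 = 0.990175
f = 0.990175^(1/0.0238) = exp(ln(0.990175)/0.0238) = exp(-0.00987/0.0238)
f = exp(-0.4148) = 0.6604

0.660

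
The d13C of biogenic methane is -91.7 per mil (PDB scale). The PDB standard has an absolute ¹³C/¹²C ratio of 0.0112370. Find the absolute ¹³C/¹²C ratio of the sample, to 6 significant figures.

R_sample = R_standard × (d13C/1000 + 1)
R_sample = 0.0112370 × (-91.7/1000 + 1) = 0.0112370 × 0.908300
R_sample = 0.0102066

0.0102066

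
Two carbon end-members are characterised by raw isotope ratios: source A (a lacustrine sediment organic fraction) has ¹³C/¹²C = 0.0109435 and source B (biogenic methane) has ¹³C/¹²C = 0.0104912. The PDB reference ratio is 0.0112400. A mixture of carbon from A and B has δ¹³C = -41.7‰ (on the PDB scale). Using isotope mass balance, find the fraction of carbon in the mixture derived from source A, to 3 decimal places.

δ_A = (0.0109435/0.0112400 − 1)×1000 = (0.973621 − 1)×1000 = -26.379‰
δ_B = (0.0104912/0.0112400 − 1)×1000 = (0.933381 − 1)×1000 = -66.619‰
f_A = (δ_mix − δ_B)/(δ_A − δ_B) = (-41.7 − (-66.619))/(-26.379 − (-66.619))
f_A = 24.919 / 40.240 = 0.6193

0.619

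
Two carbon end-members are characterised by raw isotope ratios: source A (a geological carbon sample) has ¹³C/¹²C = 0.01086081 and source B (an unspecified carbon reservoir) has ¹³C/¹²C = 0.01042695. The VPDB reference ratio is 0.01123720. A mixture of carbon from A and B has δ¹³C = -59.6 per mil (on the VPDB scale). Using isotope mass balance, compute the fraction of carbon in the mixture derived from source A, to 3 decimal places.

0.324

δ_A = (0.01086081/0.01123720 − 1)×1000 = (0.966505 − 1)×1000 = -33.495 per mil
δ_B = (0.01042695/0.01123720 − 1)×1000 = (0.927896 − 1)×1000 = -72.104 per mil
f_A = (δ_mix − δ_B)/(δ_A − δ_B) = (-59.6 − (-72.104))/(-33.495 − (-72.104))
f_A = 12.504 / 38.609 = 0.3239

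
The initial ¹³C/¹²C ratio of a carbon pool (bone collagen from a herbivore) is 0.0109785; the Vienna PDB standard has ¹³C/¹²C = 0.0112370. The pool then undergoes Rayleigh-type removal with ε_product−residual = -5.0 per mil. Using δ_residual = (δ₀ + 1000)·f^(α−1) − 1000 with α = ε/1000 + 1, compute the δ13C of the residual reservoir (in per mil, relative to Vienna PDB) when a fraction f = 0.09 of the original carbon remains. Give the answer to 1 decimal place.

-11.2 per mil

δ₀ = (0.0109785/0.0112370 − 1)×1000 = (0.976996 − 1)×1000 = -23.004 per mil
α − 1 = ε/1000 = -0.0050
f^(α−1) = 0.09^(-0.0050) = 1.012112
δ_res = (-23.004 + 1000) × 1.012112 − 1000 = 988.829 − 1000 = -11.17 per mil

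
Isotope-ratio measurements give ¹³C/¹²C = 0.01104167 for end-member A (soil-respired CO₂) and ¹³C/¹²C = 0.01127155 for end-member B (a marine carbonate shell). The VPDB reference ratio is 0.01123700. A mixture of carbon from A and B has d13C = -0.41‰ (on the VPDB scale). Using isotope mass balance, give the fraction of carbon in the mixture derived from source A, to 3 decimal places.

δ_A = (0.01104167/0.01123700 − 1)×1000 = (0.982617 − 1)×1000 = -17.383‰
δ_B = (0.01127155/0.01123700 − 1)×1000 = (1.003075 − 1)×1000 = 3.075‰
f_A = (δ_mix − δ_B)/(δ_A − δ_B) = (-0.41 − (3.075))/(-17.383 − (3.075))
f_A = -3.485 / -20.457 = 0.1703

0.170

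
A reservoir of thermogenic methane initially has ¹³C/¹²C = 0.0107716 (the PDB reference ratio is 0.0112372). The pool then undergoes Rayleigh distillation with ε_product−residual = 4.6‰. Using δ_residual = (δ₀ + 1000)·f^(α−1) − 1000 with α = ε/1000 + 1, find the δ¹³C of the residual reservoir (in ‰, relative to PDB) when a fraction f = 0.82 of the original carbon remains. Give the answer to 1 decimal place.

δ₀ = (0.0107716/0.0112372 − 1)×1000 = (0.958566 − 1)×1000 = -41.434‰
α − 1 = ε/1000 = 0.0046
f^(α−1) = 0.82^(0.0046) = 0.999088
δ_res = (-41.434 + 1000) × 0.999088 − 1000 = 957.692 − 1000 = -42.31‰

-42.3‰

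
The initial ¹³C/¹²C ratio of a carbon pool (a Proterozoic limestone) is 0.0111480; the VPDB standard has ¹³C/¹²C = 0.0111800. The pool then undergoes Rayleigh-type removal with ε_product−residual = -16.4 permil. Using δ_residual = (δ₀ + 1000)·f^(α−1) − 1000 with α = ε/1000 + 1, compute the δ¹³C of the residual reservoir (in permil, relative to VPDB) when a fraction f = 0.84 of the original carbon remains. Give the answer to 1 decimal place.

0.0 permil

δ₀ = (0.0111480/0.0111800 − 1)×1000 = (0.997138 − 1)×1000 = -2.862 permil
α − 1 = ε/1000 = -0.0164
f^(α−1) = 0.84^(-0.0164) = 1.002863
δ_res = (-2.862 + 1000) × 1.002863 − 1000 = 999.993 − 1000 = -0.01 permil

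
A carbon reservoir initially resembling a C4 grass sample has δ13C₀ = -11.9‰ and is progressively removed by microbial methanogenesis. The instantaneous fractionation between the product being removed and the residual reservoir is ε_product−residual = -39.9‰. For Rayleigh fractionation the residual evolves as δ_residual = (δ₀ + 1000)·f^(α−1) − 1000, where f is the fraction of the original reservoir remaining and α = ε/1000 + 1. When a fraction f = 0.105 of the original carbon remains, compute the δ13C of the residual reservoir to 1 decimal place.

Rayleigh residual: δ_res = (δ₀ + 1000)·f^(α−1) − 1000
α = ε/1000 + 1 = 0.96010, so α − 1 = -0.03990
f^(α−1) = 0.105^(-0.03990) = 1.094094
δ_res = (-11.9 + 1000) × 1.094094 − 1000 = 1081.074 − 1000 = 81.07‰

81.1‰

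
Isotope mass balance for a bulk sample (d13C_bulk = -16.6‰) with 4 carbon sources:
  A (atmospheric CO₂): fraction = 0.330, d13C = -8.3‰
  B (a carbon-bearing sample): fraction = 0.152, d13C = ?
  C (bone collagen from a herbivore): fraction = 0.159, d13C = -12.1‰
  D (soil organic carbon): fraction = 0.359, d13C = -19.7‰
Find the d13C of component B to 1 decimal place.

-32.0‰

Isotope mass balance: δ_bulk = Σ fᵢ·δᵢ.
-16.6 = 0.330×(-8.3) + 0.152×δ_B + 0.159×(-12.1) + 0.359×(-19.7)
0.152·δ_B = -16.6 − (-11.735) = -4.865
δ_B = -4.865 / 0.152 = -32.01‰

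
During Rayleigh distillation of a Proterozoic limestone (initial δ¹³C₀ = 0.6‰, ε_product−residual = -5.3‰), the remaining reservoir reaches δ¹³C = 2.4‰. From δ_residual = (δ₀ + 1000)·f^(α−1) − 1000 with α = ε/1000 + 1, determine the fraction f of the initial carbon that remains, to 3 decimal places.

0.712

α − 1 = ε/1000 = -0.0053
(δ_res + 1000)/(δ₀ + 1000) = (2.4 + 1000)/(0.6 + 1000) = 1002.4/1000.6 = 1.001799
f = 1.001799^(1/-0.0053) = exp(ln(1.001799)/-0.0053) = exp(0.00180/-0.0053)
f = exp(-0.3391) = 0.7124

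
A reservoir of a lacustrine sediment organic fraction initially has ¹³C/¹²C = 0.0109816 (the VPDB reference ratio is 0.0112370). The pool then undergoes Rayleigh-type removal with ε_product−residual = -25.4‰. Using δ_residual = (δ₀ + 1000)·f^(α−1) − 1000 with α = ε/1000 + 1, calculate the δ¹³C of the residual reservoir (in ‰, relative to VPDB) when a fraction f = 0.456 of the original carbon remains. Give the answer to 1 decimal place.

-3.0‰

δ₀ = (0.0109816/0.0112370 − 1)×1000 = (0.977272 − 1)×1000 = -22.728‰
α − 1 = ε/1000 = -0.0254
f^(α−1) = 0.456^(-0.0254) = 1.020146
δ_res = (-22.728 + 1000) × 1.020146 − 1000 = 996.960 − 1000 = -3.04‰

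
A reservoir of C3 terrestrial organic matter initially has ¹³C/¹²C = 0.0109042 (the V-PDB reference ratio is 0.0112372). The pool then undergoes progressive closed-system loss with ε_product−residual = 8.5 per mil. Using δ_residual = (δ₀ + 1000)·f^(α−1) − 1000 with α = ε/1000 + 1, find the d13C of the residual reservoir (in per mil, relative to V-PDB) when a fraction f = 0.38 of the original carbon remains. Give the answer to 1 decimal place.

δ₀ = (0.0109042/0.0112372 − 1)×1000 = (0.970366 − 1)×1000 = -29.634 per mil
α − 1 = ε/1000 = 0.0085
f^(α−1) = 0.38^(0.0085) = 0.991809
δ_res = (-29.634 + 1000) × 0.991809 − 1000 = 962.418 − 1000 = -37.58 per mil

-37.6 per mil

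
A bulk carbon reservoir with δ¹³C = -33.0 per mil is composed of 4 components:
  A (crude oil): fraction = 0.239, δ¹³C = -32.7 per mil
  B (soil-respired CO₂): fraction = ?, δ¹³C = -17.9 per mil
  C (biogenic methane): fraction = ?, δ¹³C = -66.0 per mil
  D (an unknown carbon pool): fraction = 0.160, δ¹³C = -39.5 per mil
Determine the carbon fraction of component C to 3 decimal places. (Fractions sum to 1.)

Let f_C and f_B be the unknown fractions; fractions sum to 1 so f_C + f_B = 0.601.
Mass balance: Σ fᵢ·δᵢ = δ_bulk ⇒ f_C·(-66.0) + f_B·(-17.9) = -33.0 − (-14.135) = -18.865
Substitute f_B = 0.601 − f_C:
f_C·(-66.0 − -17.9) = -18.865 − 0.601×(-17.9) = -8.107
f_C = -8.107 / -48.1 = 0.1685

0.169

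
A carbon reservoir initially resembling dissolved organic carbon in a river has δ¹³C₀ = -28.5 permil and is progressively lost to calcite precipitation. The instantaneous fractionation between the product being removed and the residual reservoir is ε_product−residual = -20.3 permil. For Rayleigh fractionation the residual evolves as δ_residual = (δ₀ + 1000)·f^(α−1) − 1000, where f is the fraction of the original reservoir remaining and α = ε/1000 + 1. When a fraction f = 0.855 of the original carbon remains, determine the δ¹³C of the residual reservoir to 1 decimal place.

-25.4 permil

Rayleigh residual: δ_res = (δ₀ + 1000)·f^(α−1) − 1000
α = ε/1000 + 1 = 0.97970, so α − 1 = -0.02030
f^(α−1) = 0.855^(-0.02030) = 1.003185
δ_res = (-28.5 + 1000) × 1.003185 − 1000 = 974.594 − 1000 = -25.41 permil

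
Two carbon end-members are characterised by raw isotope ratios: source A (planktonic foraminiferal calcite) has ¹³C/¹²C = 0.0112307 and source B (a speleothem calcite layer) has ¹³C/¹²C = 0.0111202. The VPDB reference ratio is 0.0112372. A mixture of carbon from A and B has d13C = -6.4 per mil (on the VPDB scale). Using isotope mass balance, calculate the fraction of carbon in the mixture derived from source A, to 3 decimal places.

0.408

δ_A = (0.0112307/0.0112372 − 1)×1000 = (0.999422 − 1)×1000 = -0.578 per mil
δ_B = (0.0111202/0.0112372 − 1)×1000 = (0.989588 − 1)×1000 = -10.412 per mil
f_A = (δ_mix − δ_B)/(δ_A − δ_B) = (-6.4 − (-10.412))/(-0.578 − (-10.412))
f_A = 4.012 / 9.833 = 0.4080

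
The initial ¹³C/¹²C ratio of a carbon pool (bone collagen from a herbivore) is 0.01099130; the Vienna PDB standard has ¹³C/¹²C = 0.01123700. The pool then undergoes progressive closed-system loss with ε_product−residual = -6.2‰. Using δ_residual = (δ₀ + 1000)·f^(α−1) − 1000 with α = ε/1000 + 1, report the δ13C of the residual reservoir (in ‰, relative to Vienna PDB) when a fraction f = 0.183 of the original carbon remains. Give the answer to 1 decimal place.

δ₀ = (0.01099130/0.01123700 − 1)×1000 = (0.978135 − 1)×1000 = -21.865‰
α − 1 = ε/1000 = -0.0062
f^(α−1) = 0.183^(-0.0062) = 1.010585
δ_res = (-21.865 + 1000) × 1.010585 − 1000 = 988.488 − 1000 = -11.51‰

-11.5‰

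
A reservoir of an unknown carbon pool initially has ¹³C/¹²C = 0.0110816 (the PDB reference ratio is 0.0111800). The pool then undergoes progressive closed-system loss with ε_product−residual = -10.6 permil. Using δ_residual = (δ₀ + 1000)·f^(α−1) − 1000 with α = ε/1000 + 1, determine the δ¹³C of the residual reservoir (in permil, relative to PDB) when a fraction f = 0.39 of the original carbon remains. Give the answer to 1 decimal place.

δ₀ = (0.0110816/0.0111800 − 1)×1000 = (0.991199 − 1)×1000 = -8.801 permil
α − 1 = ε/1000 = -0.0106
f^(α−1) = 0.39^(-0.0106) = 1.010031
δ_res = (-8.801 + 1000) × 1.010031 − 1000 = 1001.141 − 1000 = 1.14 permil

1.1 permil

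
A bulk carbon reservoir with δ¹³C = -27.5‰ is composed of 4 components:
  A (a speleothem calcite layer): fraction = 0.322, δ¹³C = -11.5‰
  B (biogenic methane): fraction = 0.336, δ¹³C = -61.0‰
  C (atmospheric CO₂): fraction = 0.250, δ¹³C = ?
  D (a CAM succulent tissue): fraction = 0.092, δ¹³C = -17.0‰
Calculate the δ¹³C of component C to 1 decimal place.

-6.9‰

Isotope mass balance: δ_bulk = Σ fᵢ·δᵢ.
-27.5 = 0.322×(-11.5) + 0.336×(-61.0) + 0.250×δ_C + 0.092×(-17.0)
0.250·δ_C = -27.5 − (-25.763) = -1.737
δ_C = -1.737 / 0.250 = -6.95‰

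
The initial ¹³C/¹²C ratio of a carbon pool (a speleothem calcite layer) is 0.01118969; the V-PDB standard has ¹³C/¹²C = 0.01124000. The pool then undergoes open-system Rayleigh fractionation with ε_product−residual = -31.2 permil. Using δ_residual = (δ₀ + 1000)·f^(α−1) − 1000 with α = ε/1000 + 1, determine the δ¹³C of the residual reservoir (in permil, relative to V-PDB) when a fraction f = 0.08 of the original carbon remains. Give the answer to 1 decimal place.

77.1 permil

δ₀ = (0.01118969/0.01124000 − 1)×1000 = (0.995524 − 1)×1000 = -4.476 permil
α − 1 = ε/1000 = -0.0312
f^(α−1) = 0.08^(-0.0312) = 1.081991
δ_res = (-4.476 + 1000) × 1.081991 − 1000 = 1077.148 − 1000 = 77.15 permil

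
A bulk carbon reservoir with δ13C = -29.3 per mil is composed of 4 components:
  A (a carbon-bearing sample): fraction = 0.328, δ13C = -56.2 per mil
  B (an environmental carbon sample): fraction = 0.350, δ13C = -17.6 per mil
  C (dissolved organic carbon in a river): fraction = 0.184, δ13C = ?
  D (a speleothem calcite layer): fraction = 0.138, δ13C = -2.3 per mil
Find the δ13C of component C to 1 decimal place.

Isotope mass balance: δ_bulk = Σ fᵢ·δᵢ.
-29.3 = 0.328×(-56.2) + 0.350×(-17.6) + 0.184×δ_C + 0.138×(-2.3)
0.184·δ_C = -29.3 − (-24.911) = -4.389
δ_C = -4.389 / 0.184 = -23.85 per mil

-23.9 per mil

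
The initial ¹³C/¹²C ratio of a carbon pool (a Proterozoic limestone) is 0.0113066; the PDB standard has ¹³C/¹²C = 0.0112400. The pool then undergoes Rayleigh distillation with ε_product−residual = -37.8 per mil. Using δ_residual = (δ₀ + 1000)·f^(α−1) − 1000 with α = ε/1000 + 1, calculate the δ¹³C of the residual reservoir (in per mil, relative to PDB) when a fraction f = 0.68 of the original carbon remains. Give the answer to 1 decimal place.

20.7 per mil

δ₀ = (0.0113066/0.0112400 − 1)×1000 = (1.005925 − 1)×1000 = 5.925 per mil
α − 1 = ε/1000 = -0.0378
f^(α−1) = 0.68^(-0.0378) = 1.014685
δ_res = (5.925 + 1000) × 1.014685 − 1000 = 1020.697 − 1000 = 20.70 per mil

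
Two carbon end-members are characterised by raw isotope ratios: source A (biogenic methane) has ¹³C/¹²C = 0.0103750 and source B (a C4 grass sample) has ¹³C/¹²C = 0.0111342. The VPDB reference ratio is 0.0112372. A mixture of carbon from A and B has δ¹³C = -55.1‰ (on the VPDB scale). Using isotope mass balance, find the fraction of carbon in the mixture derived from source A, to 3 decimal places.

δ_A = (0.0103750/0.0112372 − 1)×1000 = (0.923273 − 1)×1000 = -76.727‰
δ_B = (0.0111342/0.0112372 − 1)×1000 = (0.990834 − 1)×1000 = -9.166‰
f_A = (δ_mix − δ_B)/(δ_A − δ_B) = (-55.1 − (-9.166))/(-76.727 − (-9.166))
f_A = -45.934 / -67.561 = 0.6799

0.680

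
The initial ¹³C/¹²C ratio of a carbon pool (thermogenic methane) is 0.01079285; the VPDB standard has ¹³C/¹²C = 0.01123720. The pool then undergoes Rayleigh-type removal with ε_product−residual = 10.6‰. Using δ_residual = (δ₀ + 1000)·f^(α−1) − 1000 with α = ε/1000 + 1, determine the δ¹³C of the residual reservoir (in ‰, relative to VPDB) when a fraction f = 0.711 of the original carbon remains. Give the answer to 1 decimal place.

-43.0‰

δ₀ = (0.01079285/0.01123720 − 1)×1000 = (0.960457 − 1)×1000 = -39.543‰
α − 1 = ε/1000 = 0.0106
f^(α−1) = 0.711^(0.0106) = 0.996391
δ_res = (-39.543 + 1000) × 0.996391 − 1000 = 956.991 − 1000 = -43.01‰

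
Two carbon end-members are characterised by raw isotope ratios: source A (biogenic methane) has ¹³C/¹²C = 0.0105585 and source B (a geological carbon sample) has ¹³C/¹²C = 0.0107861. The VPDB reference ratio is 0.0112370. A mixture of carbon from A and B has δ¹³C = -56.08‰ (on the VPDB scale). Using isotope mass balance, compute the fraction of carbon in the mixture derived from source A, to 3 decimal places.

δ_A = (0.0105585/0.0112370 − 1)×1000 = (0.939619 − 1)×1000 = -60.381‰
δ_B = (0.0107861/0.0112370 − 1)×1000 = (0.959874 − 1)×1000 = -40.126‰
f_A = (δ_mix − δ_B)/(δ_A − δ_B) = (-56.08 − (-40.126))/(-60.381 − (-40.126))
f_A = -15.954 / -20.255 = 0.7877

0.788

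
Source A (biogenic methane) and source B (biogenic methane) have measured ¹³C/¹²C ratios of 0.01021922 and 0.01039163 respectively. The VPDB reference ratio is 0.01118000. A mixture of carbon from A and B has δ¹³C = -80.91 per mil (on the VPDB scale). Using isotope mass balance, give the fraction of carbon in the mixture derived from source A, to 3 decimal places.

0.674

δ_A = (0.01021922/0.01118000 − 1)×1000 = (0.914063 − 1)×1000 = -85.937 per mil
δ_B = (0.01039163/0.01118000 − 1)×1000 = (0.929484 − 1)×1000 = -70.516 per mil
f_A = (δ_mix − δ_B)/(δ_A − δ_B) = (-80.91 − (-70.516))/(-85.937 − (-70.516))
f_A = -10.394 / -15.421 = 0.6740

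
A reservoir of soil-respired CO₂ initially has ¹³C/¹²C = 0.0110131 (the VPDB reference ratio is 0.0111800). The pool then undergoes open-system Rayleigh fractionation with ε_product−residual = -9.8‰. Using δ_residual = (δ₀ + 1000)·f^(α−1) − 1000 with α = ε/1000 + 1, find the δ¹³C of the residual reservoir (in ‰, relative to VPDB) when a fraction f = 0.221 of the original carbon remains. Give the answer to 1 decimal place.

-0.2‰

δ₀ = (0.0110131/0.0111800 − 1)×1000 = (0.985072 − 1)×1000 = -14.928‰
α − 1 = ε/1000 = -0.0098
f^(α−1) = 0.221^(-0.0098) = 1.014904
δ_res = (-14.928 + 1000) × 1.014904 − 1000 = 999.753 − 1000 = -0.25‰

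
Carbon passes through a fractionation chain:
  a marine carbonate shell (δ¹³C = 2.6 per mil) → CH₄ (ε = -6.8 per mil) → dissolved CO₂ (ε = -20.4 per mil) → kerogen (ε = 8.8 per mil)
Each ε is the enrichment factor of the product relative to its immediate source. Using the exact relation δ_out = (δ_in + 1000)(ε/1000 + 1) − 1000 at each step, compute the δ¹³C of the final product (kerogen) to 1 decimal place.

step 1: δ = (2.60 + 1000)·(-6.8/1000 + 1) − 1000 = -4.22 per mil
step 2: δ = (-4.22 + 1000)·(-20.4/1000 + 1) − 1000 = -24.53 per mil
step 3: δ = (-24.53 + 1000)·(8.8/1000 + 1) − 1000 = -15.95 per mil

-15.9 per mil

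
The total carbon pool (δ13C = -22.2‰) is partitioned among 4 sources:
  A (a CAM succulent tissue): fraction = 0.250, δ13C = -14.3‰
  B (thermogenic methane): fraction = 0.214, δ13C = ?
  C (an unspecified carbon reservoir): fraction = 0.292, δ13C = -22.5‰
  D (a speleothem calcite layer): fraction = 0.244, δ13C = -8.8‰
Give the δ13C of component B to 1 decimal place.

Isotope mass balance: δ_bulk = Σ fᵢ·δᵢ.
-22.2 = 0.250×(-14.3) + 0.214×δ_B + 0.292×(-22.5) + 0.244×(-8.8)
0.214·δ_B = -22.2 − (-12.292) = -9.908
δ_B = -9.908 / 0.214 = -46.30‰

-46.3‰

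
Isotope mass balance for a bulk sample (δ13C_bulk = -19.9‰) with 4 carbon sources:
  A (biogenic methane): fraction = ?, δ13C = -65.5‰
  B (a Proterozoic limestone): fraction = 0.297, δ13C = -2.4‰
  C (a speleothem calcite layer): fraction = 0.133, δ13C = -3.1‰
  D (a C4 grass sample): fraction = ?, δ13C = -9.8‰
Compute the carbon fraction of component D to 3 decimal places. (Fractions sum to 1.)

0.333

Let f_D and f_A be the unknown fractions; fractions sum to 1 so f_D + f_A = 0.570.
Mass balance: Σ fᵢ·δᵢ = δ_bulk ⇒ f_D·(-9.8) + f_A·(-65.5) = -19.9 − (-1.125) = -18.775
Substitute f_A = 0.570 − f_D:
f_D·(-9.8 − -65.5) = -18.775 − 0.570×(-65.5) = 18.560
f_D = 18.560 / 55.7 = 0.3332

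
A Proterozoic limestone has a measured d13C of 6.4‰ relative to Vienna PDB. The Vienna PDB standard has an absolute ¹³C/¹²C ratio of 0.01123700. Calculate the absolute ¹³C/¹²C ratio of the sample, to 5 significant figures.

0.011309

R_sample = R_standard × (d13C/1000 + 1)
R_sample = 0.01123700 × (6.4/1000 + 1) = 0.01123700 × 1.006400
R_sample = 0.0113089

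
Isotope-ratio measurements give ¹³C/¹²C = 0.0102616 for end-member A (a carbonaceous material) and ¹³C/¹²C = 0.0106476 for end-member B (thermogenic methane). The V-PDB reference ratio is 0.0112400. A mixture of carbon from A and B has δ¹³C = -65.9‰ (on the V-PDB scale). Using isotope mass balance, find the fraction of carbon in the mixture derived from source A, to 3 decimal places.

0.384

δ_A = (0.0102616/0.0112400 − 1)×1000 = (0.912954 − 1)×1000 = -87.046‰
δ_B = (0.0106476/0.0112400 − 1)×1000 = (0.947295 − 1)×1000 = -52.705‰
f_A = (δ_mix − δ_B)/(δ_A − δ_B) = (-65.9 − (-52.705))/(-87.046 − (-52.705))
f_A = -13.195 / -34.342 = 0.3842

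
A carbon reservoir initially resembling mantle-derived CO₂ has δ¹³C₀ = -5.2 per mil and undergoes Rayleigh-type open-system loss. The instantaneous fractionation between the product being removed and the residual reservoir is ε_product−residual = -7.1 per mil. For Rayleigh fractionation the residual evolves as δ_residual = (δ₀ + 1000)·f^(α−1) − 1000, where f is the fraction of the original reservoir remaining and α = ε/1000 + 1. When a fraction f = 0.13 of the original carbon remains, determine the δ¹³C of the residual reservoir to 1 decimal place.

9.3 per mil

Rayleigh residual: δ_res = (δ₀ + 1000)·f^(α−1) − 1000
α = ε/1000 + 1 = 0.99290, so α − 1 = -0.00710
f^(α−1) = 0.13^(-0.00710) = 1.014591
δ_res = (-5.2 + 1000) × 1.014591 − 1000 = 1009.315 − 1000 = 9.32 per mil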